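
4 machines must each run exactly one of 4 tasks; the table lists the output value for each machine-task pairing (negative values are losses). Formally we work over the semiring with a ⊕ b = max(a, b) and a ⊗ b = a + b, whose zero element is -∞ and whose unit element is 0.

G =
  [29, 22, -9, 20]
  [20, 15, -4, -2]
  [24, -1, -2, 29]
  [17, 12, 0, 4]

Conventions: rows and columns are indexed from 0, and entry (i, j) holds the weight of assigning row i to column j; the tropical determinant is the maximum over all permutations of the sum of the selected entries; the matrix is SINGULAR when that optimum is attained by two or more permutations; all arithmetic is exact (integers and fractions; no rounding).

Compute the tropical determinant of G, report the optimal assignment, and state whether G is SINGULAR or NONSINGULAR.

σ = (0, 1, 2, 3): 29 + 15 + (-2) + 4 = 46
σ = (0, 1, 3, 2): 29 + 15 + 29 + 0 = 73
σ = (0, 2, 1, 3): 29 + (-4) + (-1) + 4 = 28
σ = (0, 2, 3, 1): 29 + (-4) + 29 + 12 = 66
σ = (0, 3, 1, 2): 29 + (-2) + (-1) + 0 = 26
σ = (0, 3, 2, 1): 29 + (-2) + (-2) + 12 = 37
σ = (1, 0, 2, 3): 22 + 20 + (-2) + 4 = 44
σ = (1, 0, 3, 2): 22 + 20 + 29 + 0 = 71
σ = (1, 2, 0, 3): 22 + (-4) + 24 + 4 = 46
σ = (1, 2, 3, 0): 22 + (-4) + 29 + 17 = 64
σ = (1, 3, 0, 2): 22 + (-2) + 24 + 0 = 44
σ = (1, 3, 2, 0): 22 + (-2) + (-2) + 17 = 35
σ = (2, 0, 1, 3): (-9) + 20 + (-1) + 4 = 14
σ = (2, 0, 3, 1): (-9) + 20 + 29 + 12 = 52
σ = (2, 1, 0, 3): (-9) + 15 + 24 + 4 = 34
σ = (2, 1, 3, 0): (-9) + 15 + 29 + 17 = 52
σ = (2, 3, 0, 1): (-9) + (-2) + 24 + 12 = 25
σ = (2, 3, 1, 0): (-9) + (-2) + (-1) + 17 = 5
σ = (3, 0, 1, 2): 20 + 20 + (-1) + 0 = 39
σ = (3, 0, 2, 1): 20 + 20 + (-2) + 12 = 50
σ = (3, 1, 0, 2): 20 + 15 + 24 + 0 = 59
σ = (3, 1, 2, 0): 20 + 15 + (-2) + 17 = 50
σ = (3, 2, 0, 1): 20 + (-4) + 24 + 12 = 52
σ = (3, 2, 1, 0): 20 + (-4) + (-1) + 17 = 32
Optimal value attained by: σ = (0, 1, 3, 2).
Answer: det⊕(G) = 73; verdict: NONSINGULAR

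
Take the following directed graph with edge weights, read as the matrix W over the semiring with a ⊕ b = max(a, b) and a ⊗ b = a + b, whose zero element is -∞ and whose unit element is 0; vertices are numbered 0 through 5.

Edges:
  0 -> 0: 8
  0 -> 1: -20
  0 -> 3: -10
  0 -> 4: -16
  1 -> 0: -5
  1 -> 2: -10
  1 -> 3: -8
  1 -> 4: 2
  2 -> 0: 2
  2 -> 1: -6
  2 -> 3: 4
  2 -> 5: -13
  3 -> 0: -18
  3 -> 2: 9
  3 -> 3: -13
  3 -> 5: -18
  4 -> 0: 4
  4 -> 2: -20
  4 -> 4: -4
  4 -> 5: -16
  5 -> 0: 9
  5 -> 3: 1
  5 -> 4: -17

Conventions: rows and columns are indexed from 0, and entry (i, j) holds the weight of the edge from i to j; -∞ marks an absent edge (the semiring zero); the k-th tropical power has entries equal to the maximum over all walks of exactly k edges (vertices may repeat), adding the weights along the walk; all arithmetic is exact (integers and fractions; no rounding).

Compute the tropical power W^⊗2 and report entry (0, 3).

W^⊗2:
  [16, -12, -1, -2, -8, -28]
  [6, -16, 1, -6, -2, -14]
  [10, -18, 13, -8, -4, -14]
  [11, 3, -4, 13, -34, -4]
  [12, -16, -24, -6, -8, -20]
  [17, -11, 10, -1, -7, -17]
Key observation: the optimum is the walk 0->0->3, with weight 8 + (-10) = -2.
Optimal value attained by: walk 0->0->3.
Answer: (W^⊗2)[0][3] = -2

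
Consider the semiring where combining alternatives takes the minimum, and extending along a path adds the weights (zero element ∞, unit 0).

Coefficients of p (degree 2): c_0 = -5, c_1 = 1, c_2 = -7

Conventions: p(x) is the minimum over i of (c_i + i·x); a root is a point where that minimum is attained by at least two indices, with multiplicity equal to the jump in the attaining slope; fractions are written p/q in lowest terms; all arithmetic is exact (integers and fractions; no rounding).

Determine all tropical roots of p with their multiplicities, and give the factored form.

hull edge (i=0, c=-5) to (i=2, c=-7): slope -1, span 2
Factored form: p(x) = -7 ⊗ (x ⊕ 1) ⊗ (x ⊕ 1)
Answer: roots = 1 (mult 2)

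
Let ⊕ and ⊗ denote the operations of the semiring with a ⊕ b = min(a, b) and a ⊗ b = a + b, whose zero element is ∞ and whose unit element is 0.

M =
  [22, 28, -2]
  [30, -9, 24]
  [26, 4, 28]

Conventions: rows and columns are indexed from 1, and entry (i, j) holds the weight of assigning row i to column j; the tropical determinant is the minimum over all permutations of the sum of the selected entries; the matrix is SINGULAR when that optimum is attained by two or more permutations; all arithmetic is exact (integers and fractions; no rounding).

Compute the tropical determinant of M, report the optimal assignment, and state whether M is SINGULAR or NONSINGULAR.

σ = (1, 2, 3): 22 + (-9) + 28 = 41
σ = (1, 3, 2): 22 + 24 + 4 = 50
σ = (2, 1, 3): 28 + 30 + 28 = 86
σ = (2, 3, 1): 28 + 24 + 26 = 78
σ = (3, 1, 2): (-2) + 30 + 4 = 32
σ = (3, 2, 1): (-2) + (-9) + 26 = 15
Optimal value attained by: σ = (3, 2, 1).
Answer: det⊕(M) = 15; verdict: NONSINGULAR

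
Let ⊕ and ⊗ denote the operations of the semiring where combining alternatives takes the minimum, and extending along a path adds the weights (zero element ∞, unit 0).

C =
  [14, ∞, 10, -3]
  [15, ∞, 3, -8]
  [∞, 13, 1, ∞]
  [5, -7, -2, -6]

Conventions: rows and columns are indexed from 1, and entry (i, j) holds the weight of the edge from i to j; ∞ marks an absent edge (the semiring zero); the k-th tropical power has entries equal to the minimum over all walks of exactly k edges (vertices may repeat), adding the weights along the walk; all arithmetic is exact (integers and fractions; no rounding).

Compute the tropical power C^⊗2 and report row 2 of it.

C^⊗2:
  [2, -10, -5, -9]
  [-3, -15, -10, -14]
  [28, 14, 2, 5]
  [-1, -13, -8, -15]
Answer: row 2 of C^⊗2 = [-3, -15, -10, -14]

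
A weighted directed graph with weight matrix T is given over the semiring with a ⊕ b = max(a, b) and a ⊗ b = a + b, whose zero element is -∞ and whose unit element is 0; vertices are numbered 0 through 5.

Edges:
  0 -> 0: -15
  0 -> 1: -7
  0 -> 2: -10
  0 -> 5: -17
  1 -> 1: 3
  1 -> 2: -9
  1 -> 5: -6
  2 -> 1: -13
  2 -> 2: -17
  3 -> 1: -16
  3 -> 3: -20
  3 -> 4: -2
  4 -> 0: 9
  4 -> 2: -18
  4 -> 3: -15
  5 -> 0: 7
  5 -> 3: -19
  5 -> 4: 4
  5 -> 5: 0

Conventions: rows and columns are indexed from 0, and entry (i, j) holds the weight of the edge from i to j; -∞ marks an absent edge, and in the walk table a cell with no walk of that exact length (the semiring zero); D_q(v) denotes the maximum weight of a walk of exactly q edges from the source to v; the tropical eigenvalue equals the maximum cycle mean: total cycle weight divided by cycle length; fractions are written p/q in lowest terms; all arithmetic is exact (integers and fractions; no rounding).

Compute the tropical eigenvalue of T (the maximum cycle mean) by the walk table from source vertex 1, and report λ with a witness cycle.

q=0: [-∞, 0, -∞, -∞, -∞, -∞]
q=1: [-∞, 3, -9, -∞, -∞, -6]
q=2: [1, 6, -6, -25, -2, -3]
q=3: [7, 9, -3, -17, 1, 0]
q=4: [10, 12, 0, -14, 4, 3]
q=5: [13, 15, 3, -11, 7, 6]
q=6: [16, 18, 6, -8, 10, 9]
Optimal cycle mean attained by: cycle 1->1, total 3, length 1.
Answer: λ = 3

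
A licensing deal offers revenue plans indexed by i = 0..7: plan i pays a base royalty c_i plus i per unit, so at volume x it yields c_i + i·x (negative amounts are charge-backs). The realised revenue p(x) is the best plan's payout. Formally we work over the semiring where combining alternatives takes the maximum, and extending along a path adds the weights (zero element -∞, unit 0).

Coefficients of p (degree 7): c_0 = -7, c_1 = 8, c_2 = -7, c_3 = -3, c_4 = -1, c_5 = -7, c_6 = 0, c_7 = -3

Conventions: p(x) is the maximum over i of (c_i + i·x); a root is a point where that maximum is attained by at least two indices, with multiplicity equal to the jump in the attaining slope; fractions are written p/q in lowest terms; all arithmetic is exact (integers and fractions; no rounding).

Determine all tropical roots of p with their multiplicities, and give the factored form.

hull edge (i=0, c=-7) to (i=1, c=8): slope 15, span 1
hull edge (i=1, c=8) to (i=6, c=0): slope -8/5, span 5
hull edge (i=6, c=0) to (i=7, c=-3): slope -3, span 1
Factored form: p(x) = -3 ⊗ (x ⊕ (-15)) ⊗ (x ⊕ 8/5) ⊗ (x ⊕ 8/5) ⊗ (x ⊕ 8/5) ⊗ (x ⊕ 8/5) ⊗ (x ⊕ 8/5) ⊗ (x ⊕ 3)
Answer: roots = -15 (mult 1), 8/5 (mult 5), 3 (mult 1)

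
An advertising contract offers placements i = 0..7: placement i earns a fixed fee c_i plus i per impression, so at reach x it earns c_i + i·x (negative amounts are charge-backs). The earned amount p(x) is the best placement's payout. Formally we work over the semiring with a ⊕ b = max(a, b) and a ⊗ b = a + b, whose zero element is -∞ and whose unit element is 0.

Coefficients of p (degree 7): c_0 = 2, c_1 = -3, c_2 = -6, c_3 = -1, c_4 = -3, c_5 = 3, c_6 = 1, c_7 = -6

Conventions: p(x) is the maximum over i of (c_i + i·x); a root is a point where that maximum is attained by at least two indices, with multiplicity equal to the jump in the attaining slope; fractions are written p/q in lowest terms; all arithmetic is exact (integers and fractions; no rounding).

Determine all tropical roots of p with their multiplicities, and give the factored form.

hull edge (i=0, c=2) to (i=5, c=3): slope 1/5, span 5
hull edge (i=5, c=3) to (i=6, c=1): slope -2, span 1
hull edge (i=6, c=1) to (i=7, c=-6): slope -7, span 1
Factored form: p(x) = -6 ⊗ (x ⊕ (-1/5)) ⊗ (x ⊕ (-1/5)) ⊗ (x ⊕ (-1/5)) ⊗ (x ⊕ (-1/5)) ⊗ (x ⊕ (-1/5)) ⊗ (x ⊕ 2) ⊗ (x ⊕ 7)
Answer: roots = -1/5 (mult 5), 2 (mult 1), 7 (mult 1)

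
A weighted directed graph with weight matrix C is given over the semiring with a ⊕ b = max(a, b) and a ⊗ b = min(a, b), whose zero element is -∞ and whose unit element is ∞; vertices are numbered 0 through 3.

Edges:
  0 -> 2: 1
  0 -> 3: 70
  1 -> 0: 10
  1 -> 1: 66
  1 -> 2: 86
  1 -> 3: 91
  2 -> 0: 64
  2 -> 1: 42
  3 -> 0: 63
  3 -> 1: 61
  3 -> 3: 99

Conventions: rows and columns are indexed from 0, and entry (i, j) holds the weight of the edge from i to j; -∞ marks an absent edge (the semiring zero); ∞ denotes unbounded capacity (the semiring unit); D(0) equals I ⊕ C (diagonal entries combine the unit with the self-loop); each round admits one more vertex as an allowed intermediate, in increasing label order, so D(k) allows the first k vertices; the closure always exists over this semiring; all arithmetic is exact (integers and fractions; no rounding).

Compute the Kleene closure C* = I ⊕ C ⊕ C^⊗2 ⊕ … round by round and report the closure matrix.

D(0):
  [∞, -∞, 1, 70]
  [10, ∞, 86, 91]
  [64, 42, ∞, -∞]
  [63, 61, -∞, ∞]
D(1):
  [∞, -∞, 1, 70]
  [10, ∞, 86, 91]
  [64, 42, ∞, 64]
  [63, 61, 1, ∞]
D(2):
  [∞, -∞, 1, 70]
  [10, ∞, 86, 91]
  [64, 42, ∞, 64]
  [63, 61, 61, ∞]
D(3):
  [∞, 1, 1, 70]
  [64, ∞, 86, 91]
  [64, 42, ∞, 64]
  [63, 61, 61, ∞]
D(4):
  [∞, 61, 61, 70]
  [64, ∞, 86, 91]
  [64, 61, ∞, 64]
  [63, 61, 61, ∞]
Answer: C* = [[∞, 61, 61, 70], [64, ∞, 86, 91], [64, 61, ∞, 64], [63, 61, 61, ∞]]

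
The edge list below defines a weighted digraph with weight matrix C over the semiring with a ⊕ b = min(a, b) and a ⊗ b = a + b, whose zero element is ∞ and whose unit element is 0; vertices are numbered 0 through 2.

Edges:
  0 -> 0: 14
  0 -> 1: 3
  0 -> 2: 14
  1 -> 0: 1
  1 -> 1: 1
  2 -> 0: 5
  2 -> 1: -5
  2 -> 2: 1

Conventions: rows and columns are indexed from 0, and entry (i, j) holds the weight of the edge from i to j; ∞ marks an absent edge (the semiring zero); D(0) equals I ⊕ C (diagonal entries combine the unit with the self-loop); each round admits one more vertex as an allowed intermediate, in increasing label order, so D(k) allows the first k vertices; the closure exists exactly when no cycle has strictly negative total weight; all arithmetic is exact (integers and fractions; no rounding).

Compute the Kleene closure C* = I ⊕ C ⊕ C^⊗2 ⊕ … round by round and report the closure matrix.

D(0):
  [0, 3, 14]
  [1, 0, ∞]
  [5, -5, 0]
D(1):
  [0, 3, 14]
  [1, 0, 15]
  [5, -5, 0]
D(2):
  [0, 3, 14]
  [1, 0, 15]
  [-4, -5, 0]
D(3):
  [0, 3, 14]
  [1, 0, 15]
  [-4, -5, 0]
Answer: C* = [[0, 3, 14], [1, 0, 15], [-4, -5, 0]]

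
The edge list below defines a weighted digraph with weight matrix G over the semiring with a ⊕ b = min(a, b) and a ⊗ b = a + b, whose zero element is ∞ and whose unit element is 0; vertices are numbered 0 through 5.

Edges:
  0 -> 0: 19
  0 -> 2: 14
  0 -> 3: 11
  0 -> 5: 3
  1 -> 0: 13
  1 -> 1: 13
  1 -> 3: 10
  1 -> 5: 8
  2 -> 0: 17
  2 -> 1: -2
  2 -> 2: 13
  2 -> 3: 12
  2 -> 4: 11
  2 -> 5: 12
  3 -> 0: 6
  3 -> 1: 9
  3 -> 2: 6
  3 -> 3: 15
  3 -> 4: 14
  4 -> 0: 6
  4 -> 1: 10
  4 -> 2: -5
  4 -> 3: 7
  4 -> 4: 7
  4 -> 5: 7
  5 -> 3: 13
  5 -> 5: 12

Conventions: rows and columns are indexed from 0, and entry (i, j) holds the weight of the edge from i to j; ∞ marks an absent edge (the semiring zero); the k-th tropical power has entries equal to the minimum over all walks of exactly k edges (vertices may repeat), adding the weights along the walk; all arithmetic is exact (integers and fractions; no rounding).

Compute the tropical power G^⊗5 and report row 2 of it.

G^⊗2:
  [17, 12, 17, 16, 25, 15]
  [16, 19, 16, 21, 24, 16]
  [11, 11, 6, 8, 18, 6]
  [20, 4, 9, 17, 17, 9]
  [12, -7, 2, 7, 6, 7]
  [19, 22, 19, 25, 27, 24]
G^⊗3:
  [22, 15, 20, 22, 28, 20]
  [27, 14, 19, 27, 27, 19]
  [14, 4, 13, 18, 17, 14]
  [17, 7, 12, 14, 20, 12]
  [6, 0, 1, 3, 13, 1]
  [31, 17, 22, 30, 30, 22]
G^⊗4:
  [28, 18, 23, 25, 31, 23]
  [27, 17, 22, 24, 30, 22]
  [17, 11, 12, 14, 24, 12]
  [20, 10, 15, 17, 23, 15]
  [9, -1, 8, 10, 12, 8]
  [30, 20, 25, 27, 33, 25]
G^⊗5:
  [31, 21, 26, 28, 34, 26]
  [30, 20, 25, 27, 33, 25]
  [20, 10, 19, 21, 23, 19]
  [23, 13, 18, 20, 26, 18]
  [12, 6, 7, 9, 19, 7]
  [33, 23, 28, 30, 36, 28]
Answer: row 2 of G^⊗5 = [20, 10, 19, 21, 23, 19]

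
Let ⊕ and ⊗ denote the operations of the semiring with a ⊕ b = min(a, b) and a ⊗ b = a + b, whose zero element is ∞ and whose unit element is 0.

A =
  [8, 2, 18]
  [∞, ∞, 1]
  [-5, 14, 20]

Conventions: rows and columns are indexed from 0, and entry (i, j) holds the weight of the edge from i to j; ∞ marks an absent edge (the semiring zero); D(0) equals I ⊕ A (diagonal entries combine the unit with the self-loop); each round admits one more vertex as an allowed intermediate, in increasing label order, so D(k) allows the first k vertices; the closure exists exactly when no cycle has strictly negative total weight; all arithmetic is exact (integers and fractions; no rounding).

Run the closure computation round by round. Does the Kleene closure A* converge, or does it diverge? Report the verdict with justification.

D(0):
  [0, 2, 18]
  [∞, 0, 1]
  [-5, 14, 0]
D(1):
  [0, 2, 18]
  [∞, 0, 1]
  [-5, -3, 0]
Detection: at round 2, diagonal entry (2, 2) turns strictly negative.
Key observation: the cycle 2->0->1->2 has total weight (-5) + 2 + 1, which is strictly negative.
Answer: DIVERGES — negative cycle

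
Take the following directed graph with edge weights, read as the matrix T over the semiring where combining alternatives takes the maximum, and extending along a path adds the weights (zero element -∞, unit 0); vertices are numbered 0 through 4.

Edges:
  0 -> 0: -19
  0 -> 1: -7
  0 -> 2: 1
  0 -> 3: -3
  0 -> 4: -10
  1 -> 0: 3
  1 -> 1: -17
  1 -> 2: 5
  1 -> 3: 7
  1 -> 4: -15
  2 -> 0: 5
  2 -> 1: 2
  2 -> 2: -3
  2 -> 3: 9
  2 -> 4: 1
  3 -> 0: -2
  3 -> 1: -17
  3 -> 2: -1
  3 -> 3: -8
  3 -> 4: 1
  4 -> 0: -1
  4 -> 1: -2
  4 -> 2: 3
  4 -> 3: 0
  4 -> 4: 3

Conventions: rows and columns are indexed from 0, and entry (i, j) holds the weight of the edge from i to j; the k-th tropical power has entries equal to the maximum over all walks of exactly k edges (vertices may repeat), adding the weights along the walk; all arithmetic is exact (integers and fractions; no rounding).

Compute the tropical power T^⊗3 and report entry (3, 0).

T^⊗2:
  [6, 3, -2, 10, 2]
  [10, 7, 6, 14, 8]
  [7, -1, 8, 9, 10]
  [4, 1, 4, 8, 4]
  [8, 5, 6, 12, 6]
T^⊗3:
  [8, 0, 9, 10, 11]
  [12, 8, 13, 15, 15]
  [13, 10, 13, 17, 13]
  [9, 6, 7, 13, 9]
  [11, 8, 11, 15, 13]
Key observation: the optimum is the walk 3->4->2->0, with weight 1 + 3 + 5 = 9.
Optimal value attained by: walk 3->4->2->0.
Answer: (T^⊗3)[3][0] = 9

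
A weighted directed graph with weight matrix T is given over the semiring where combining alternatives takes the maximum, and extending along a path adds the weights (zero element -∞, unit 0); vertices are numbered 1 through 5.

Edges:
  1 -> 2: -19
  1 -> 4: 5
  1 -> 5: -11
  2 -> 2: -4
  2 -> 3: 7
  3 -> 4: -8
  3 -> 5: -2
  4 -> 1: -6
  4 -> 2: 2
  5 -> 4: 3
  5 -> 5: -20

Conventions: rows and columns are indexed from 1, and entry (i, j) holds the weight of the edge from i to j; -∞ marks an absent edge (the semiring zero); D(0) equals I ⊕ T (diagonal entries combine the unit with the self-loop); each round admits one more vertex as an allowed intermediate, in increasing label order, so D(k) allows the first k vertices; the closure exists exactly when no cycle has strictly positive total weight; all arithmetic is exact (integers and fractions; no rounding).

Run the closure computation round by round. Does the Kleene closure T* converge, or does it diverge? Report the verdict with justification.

D(0):
  [0, -19, -∞, 5, -11]
  [-∞, 0, 7, -∞, -∞]
  [-∞, -∞, 0, -8, -2]
  [-6, 2, -∞, 0, -∞]
  [-∞, -∞, -∞, 3, 0]
D(1):
  [0, -19, -∞, 5, -11]
  [-∞, 0, 7, -∞, -∞]
  [-∞, -∞, 0, -8, -2]
  [-6, 2, -∞, 0, -17]
  [-∞, -∞, -∞, 3, 0]
D(2):
  [0, -19, -12, 5, -11]
  [-∞, 0, 7, -∞, -∞]
  [-∞, -∞, 0, -8, -2]
  [-6, 2, 9, 0, -17]
  [-∞, -∞, -∞, 3, 0]
Detection: at round 3, diagonal entry (4, 4) turns strictly positive.
Key observation: the cycle 4->2->3->4 has total weight 2 + 7 + (-8), which is strictly positive.
Answer: DIVERGES — positive cycle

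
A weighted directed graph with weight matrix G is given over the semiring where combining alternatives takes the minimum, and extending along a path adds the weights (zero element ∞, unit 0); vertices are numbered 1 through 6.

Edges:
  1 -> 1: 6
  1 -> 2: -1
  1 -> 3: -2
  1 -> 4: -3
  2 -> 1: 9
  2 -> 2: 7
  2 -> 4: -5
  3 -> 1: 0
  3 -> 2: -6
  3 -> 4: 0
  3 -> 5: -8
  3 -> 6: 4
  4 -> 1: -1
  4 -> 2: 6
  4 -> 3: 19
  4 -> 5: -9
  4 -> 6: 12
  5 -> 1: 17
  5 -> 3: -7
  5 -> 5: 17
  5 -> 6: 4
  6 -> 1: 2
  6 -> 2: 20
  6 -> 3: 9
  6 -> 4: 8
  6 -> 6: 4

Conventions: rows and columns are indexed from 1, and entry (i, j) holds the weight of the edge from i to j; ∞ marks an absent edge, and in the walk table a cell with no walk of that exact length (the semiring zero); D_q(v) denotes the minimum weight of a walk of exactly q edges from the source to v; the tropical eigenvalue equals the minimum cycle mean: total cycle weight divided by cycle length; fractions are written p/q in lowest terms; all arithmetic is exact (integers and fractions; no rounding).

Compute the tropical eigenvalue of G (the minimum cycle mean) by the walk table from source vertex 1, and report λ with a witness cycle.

q=0: [0, ∞, ∞, ∞, ∞, ∞]
q=1: [6, -1, -2, -3, ∞, ∞]
q=2: [-4, -8, 4, -6, -12, 2]
q=3: [-7, -5, -19, -13, -15, -8]
q=4: [-19, -25, -22, -19, -27, -15]
q=5: [-22, -28, -34, -30, -30, -23]
q=6: [-34, -40, -37, -34, -42, -30]
Optimal cycle mean attained by: cycle 3->5->3, total (-8) + (-7), length 2.
Answer: λ = -15/2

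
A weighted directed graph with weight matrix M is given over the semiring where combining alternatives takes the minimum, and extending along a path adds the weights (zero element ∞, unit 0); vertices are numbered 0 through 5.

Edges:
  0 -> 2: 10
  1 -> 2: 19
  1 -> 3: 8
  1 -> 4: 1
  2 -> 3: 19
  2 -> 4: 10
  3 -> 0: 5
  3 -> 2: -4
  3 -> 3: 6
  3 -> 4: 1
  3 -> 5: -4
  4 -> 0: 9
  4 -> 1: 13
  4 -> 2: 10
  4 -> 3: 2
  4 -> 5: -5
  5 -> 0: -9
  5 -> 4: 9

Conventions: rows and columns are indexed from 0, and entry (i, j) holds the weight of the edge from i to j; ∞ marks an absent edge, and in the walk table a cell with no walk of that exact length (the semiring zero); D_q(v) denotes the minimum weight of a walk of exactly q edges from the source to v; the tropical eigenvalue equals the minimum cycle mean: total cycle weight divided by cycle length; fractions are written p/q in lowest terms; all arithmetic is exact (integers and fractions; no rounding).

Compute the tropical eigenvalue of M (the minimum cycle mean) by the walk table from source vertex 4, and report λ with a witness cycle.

q=0: [∞, ∞, ∞, ∞, 0, ∞]
q=1: [9, 13, 10, 2, ∞, -5]
q=2: [-14, ∞, -2, 8, 3, -2]
q=3: [-11, 16, -4, 5, 7, -2]
q=4: [-11, 20, -1, 9, 6, 1]
q=5: [-8, 19, -1, 8, 9, 1]
q=6: [-8, 22, 2, 11, 9, 4]
Optimal cycle mean attained by: cycle 0->2->4->5->0, total 10 + 10 + (-5) + (-9), length 4.
Answer: λ = 3/2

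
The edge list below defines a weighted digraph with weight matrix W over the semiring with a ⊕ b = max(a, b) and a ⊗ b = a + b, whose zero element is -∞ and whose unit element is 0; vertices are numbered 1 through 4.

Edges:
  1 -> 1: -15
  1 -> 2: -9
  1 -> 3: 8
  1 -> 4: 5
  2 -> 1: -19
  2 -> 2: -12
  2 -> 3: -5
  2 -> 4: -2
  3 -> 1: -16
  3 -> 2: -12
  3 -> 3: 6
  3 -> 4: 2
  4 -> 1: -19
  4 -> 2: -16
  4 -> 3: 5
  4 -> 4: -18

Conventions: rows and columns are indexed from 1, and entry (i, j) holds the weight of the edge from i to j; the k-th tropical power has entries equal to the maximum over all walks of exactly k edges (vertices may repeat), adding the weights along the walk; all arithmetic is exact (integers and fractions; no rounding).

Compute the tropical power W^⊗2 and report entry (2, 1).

W^⊗2:
  [-8, -4, 14, 10]
  [-21, -17, 3, -3]
  [-10, -6, 12, 8]
  [-11, -7, 11, 7]
Key observation: the optimum is the walk 2->3->1, with weight (-5) + (-16) = -21.
Optimal value attained by: walk 2->3->1.
Answer: (W^⊗2)[2][1] = -21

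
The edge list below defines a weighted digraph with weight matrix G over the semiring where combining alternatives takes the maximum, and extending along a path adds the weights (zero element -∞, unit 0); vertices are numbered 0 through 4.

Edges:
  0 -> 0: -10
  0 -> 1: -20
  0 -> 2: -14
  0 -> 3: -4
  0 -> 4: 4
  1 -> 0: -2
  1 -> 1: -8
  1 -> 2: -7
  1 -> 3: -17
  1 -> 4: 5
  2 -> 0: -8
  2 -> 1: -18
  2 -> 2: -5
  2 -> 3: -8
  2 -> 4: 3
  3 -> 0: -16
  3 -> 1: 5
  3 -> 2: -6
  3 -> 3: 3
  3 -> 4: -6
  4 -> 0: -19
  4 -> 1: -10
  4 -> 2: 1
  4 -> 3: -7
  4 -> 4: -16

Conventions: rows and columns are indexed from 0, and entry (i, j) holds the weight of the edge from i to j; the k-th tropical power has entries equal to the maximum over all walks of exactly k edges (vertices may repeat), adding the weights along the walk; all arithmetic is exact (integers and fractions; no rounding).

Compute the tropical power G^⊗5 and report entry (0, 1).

G^⊗2:
  [-15, 1, 5, -1, -6]
  [-10, -5, 6, -2, 2]
  [-13, -3, 4, -4, -2]
  [3, 8, -2, 6, 10]
  [-7, -2, -4, -4, 4]
G^⊗3:
  [-1, 4, 0, 2, 8]
  [-2, 3, 3, 1, 9]
  [-4, 1, -1, -1, 7]
  [6, 11, 11, 9, 13]
  [-4, 1, 5, -1, 3]
G^⊗4:
  [2, 7, 9, 5, 9]
  [1, 6, 10, 4, 8]
  [-1, 4, 8, 2, 6]
  [9, 14, 14, 12, 16]
  [-1, 4, 4, 2, 8]
G^⊗5:
  [5, 10, 10, 8, 12]
  [4, 9, 9, 7, 13]
  [2, 7, 7, 5, 11]
  [12, 17, 17, 15, 19]
  [2, 7, 9, 5, 9]
Key observation: the optimum is the walk 0->3->3->3->3->1, with weight (-4) + 3 + 3 + 3 + 5 = 10.
Optimal value attained by: walk 0->3->3->3->3->1.
Answer: (G^⊗5)[0][1] = 10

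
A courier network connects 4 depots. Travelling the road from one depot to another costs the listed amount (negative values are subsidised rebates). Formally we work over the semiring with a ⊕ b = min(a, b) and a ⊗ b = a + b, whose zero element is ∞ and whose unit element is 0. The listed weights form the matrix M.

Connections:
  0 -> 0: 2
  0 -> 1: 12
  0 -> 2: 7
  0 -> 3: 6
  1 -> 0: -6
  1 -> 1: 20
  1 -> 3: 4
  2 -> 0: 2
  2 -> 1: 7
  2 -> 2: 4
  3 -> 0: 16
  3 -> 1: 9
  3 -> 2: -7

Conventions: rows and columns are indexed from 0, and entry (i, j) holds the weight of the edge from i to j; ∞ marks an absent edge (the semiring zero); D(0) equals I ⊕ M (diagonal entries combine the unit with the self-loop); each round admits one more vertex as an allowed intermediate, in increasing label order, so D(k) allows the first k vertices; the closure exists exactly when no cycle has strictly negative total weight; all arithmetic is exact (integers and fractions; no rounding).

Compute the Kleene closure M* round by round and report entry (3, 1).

D(0):
  [0, 12, 7, 6]
  [-6, 0, ∞, 4]
  [2, 7, 0, ∞]
  [16, 9, -7, 0]
D(1):
  [0, 12, 7, 6]
  [-6, 0, 1, 0]
  [2, 7, 0, 8]
  [16, 9, -7, 0]
D(2):
  [0, 12, 7, 6]
  [-6, 0, 1, 0]
  [1, 7, 0, 7]
  [3, 9, -7, 0]
D(3):
  [0, 12, 7, 6]
  [-6, 0, 1, 0]
  [1, 7, 0, 7]
  [-6, 0, -7, 0]
D(4):
  [0, 6, -1, 6]
  [-6, 0, -7, 0]
  [1, 7, 0, 7]
  [-6, 0, -7, 0]
Answer: M*[3][1] = 0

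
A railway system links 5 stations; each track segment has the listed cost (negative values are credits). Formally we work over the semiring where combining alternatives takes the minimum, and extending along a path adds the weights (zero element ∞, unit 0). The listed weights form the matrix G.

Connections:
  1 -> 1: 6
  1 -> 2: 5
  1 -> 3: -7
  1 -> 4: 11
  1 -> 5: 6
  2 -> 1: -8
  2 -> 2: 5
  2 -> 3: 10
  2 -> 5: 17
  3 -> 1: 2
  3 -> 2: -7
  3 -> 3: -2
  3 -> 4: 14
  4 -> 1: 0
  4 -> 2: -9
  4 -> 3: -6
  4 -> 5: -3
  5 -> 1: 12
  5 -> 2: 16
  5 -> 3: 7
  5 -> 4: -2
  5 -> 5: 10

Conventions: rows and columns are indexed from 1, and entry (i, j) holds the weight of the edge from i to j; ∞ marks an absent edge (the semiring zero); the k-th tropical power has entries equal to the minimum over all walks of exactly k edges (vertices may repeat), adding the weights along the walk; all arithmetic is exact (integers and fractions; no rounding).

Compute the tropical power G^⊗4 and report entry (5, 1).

G^⊗2:
  [-5, -14, -9, 4, 8]
  [-3, -3, -15, 3, -2]
  [-15, -9, -5, 12, 8]
  [-17, -13, -8, -5, 6]
  [-2, -11, -8, 8, -5]
G^⊗3:
  [-22, -16, -12, 5, 1]
  [-13, -22, -17, -4, 0]
  [-17, -12, -22, -4, -9]
  [-21, -15, -24, -6, -11]
  [-19, -15, -10, -7, 4]
G^⊗4:
  [-24, -19, -29, -11, -16]
  [-30, -24, -20, -3, -7]
  [-20, -29, -24, -11, -11]
  [-23, -31, -28, -13, -15]
  [-23, -17, -26, -8, -13]
Key observation: the optimum is the walk 5->4->3->2->1, with weight (-2) + (-6) + (-7) + (-8) = -23.
Optimal value attained by: walk 5->4->3->2->1.
Answer: (G^⊗4)[5][1] = -23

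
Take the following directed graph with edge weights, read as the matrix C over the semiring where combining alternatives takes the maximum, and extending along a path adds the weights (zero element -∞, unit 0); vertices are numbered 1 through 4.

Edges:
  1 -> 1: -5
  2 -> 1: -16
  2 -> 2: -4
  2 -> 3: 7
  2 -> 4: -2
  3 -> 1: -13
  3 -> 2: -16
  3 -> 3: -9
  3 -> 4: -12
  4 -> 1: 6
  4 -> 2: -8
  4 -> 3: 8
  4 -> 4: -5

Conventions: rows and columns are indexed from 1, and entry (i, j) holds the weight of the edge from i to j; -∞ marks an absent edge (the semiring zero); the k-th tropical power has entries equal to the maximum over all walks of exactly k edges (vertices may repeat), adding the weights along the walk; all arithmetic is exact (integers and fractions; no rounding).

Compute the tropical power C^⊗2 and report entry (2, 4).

C^⊗2:
  [-10, -∞, -∞, -∞]
  [4, -8, 6, -5]
  [-6, -20, -4, -17]
  [1, -8, 3, -4]
Key observation: the optimum is the walk 2->3->4, with weight 7 + (-12) = -5.
Optimal value attained by: walk 2->3->4.
Answer: (C^⊗2)[2][4] = -5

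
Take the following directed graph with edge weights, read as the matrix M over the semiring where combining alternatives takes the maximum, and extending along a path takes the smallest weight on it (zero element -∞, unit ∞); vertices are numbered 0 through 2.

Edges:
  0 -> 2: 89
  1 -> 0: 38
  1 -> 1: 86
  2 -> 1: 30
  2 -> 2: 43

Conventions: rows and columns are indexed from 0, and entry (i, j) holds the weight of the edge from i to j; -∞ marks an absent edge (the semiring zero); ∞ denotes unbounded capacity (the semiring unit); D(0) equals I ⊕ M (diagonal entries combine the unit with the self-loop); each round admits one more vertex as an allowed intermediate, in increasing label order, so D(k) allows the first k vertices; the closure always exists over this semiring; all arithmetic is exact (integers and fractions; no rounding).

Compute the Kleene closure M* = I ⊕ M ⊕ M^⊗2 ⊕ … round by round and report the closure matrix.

D(0):
  [∞, -∞, 89]
  [38, ∞, -∞]
  [-∞, 30, ∞]
D(1):
  [∞, -∞, 89]
  [38, ∞, 38]
  [-∞, 30, ∞]
D(2):
  [∞, -∞, 89]
  [38, ∞, 38]
  [30, 30, ∞]
D(3):
  [∞, 30, 89]
  [38, ∞, 38]
  [30, 30, ∞]
Answer: M* = [[∞, 30, 89], [38, ∞, 38], [30, 30, ∞]]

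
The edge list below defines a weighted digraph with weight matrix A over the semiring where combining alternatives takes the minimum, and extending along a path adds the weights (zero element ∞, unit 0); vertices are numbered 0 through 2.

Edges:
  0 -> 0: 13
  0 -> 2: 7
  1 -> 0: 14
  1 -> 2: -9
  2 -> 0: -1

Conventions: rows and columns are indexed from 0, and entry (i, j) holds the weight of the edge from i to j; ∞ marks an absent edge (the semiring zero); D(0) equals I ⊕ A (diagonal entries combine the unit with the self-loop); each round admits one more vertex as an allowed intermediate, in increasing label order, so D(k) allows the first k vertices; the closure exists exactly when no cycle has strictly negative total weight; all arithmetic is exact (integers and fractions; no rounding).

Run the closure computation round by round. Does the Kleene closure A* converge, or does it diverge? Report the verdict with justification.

D(0):
  [0, ∞, 7]
  [14, 0, -9]
  [-1, ∞, 0]
D(1):
  [0, ∞, 7]
  [14, 0, -9]
  [-1, ∞, 0]
D(2):
  [0, ∞, 7]
  [14, 0, -9]
  [-1, ∞, 0]
D(3):
  [0, ∞, 7]
  [-10, 0, -9]
  [-1, ∞, 0]
Key observation: every diagonal entry stays at the unit through all rounds, so no improving cycle exists.
Answer: CONVERGES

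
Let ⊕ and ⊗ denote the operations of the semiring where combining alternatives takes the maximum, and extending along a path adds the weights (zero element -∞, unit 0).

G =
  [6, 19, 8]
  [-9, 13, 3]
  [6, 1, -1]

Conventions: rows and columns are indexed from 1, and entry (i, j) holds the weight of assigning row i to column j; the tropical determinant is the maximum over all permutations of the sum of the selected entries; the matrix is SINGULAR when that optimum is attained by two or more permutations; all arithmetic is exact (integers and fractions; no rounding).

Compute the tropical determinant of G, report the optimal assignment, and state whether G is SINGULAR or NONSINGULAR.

σ = (1, 2, 3): 6 + 13 + (-1) = 18
σ = (1, 3, 2): 6 + 3 + 1 = 10
σ = (2, 1, 3): 19 + (-9) + (-1) = 9
σ = (2, 3, 1): 19 + 3 + 6 = 28
σ = (3, 1, 2): 8 + (-9) + 1 = 0
σ = (3, 2, 1): 8 + 13 + 6 = 27
Optimal value attained by: σ = (2, 3, 1).
Answer: det⊕(G) = 28; verdict: NONSINGULAR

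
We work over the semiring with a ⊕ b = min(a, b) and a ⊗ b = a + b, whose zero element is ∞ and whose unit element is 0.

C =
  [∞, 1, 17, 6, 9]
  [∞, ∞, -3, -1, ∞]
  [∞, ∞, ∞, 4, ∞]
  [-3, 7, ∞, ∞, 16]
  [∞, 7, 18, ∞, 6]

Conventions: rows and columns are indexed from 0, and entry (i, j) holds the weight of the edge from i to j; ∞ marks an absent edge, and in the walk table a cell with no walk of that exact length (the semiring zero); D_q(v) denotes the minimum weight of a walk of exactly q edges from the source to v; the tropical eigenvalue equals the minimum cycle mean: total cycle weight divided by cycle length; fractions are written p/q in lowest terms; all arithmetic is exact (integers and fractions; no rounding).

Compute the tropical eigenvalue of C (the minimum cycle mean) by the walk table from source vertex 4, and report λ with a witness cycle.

q=0: [∞, ∞, ∞, ∞, 0]
q=1: [∞, 7, 18, ∞, 6]
q=2: [∞, 13, 4, 6, 12]
q=3: [3, 13, 10, 8, 18]
q=4: [5, 4, 10, 9, 12]
q=5: [6, 6, 1, 3, 14]
Optimal cycle mean attained by: cycle 0->1->3->0, total 1 + (-1) + (-3), length 3.
Answer: λ = -1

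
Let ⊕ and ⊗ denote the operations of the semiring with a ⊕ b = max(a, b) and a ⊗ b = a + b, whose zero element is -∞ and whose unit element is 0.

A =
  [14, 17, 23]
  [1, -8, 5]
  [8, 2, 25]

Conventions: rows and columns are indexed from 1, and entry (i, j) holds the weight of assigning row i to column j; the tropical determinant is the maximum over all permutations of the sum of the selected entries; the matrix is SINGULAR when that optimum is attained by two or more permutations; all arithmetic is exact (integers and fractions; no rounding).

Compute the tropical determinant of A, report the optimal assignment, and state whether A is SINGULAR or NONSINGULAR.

σ = (1, 2, 3): 14 + (-8) + 25 = 31
σ = (1, 3, 2): 14 + 5 + 2 = 21
σ = (2, 1, 3): 17 + 1 + 25 = 43
σ = (2, 3, 1): 17 + 5 + 8 = 30
σ = (3, 1, 2): 23 + 1 + 2 = 26
σ = (3, 2, 1): 23 + (-8) + 8 = 23
Optimal value attained by: σ = (2, 1, 3).
Answer: det⊕(A) = 43; verdict: NONSINGULAR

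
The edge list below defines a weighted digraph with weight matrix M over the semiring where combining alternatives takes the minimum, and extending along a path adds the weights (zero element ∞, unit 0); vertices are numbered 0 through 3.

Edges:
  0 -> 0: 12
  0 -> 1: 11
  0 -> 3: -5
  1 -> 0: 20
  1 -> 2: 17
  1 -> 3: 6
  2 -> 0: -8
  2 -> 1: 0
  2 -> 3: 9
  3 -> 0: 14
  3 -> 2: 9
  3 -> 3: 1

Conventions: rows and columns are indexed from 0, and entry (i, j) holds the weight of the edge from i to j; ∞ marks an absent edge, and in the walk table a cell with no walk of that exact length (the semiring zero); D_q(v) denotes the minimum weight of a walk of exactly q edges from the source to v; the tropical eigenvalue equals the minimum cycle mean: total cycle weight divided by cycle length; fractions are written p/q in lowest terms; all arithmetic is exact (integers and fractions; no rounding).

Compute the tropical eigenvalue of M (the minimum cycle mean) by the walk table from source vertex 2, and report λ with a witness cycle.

q=0: [∞, ∞, 0, ∞]
q=1: [-8, 0, ∞, 9]
q=2: [4, 3, 17, -13]
q=3: [1, 15, -4, -12]
q=4: [-12, -4, -3, -11]
Optimal cycle mean attained by: cycle 0->3->2->0, total (-5) + 9 + (-8), length 3.
Answer: λ = -4/3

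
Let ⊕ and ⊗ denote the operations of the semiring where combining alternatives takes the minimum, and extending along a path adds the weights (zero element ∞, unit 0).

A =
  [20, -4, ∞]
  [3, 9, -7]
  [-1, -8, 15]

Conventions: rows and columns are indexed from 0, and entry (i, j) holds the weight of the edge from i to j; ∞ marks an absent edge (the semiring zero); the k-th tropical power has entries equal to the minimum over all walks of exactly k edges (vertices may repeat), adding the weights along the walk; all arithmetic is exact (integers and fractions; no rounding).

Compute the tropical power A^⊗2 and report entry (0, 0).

A^⊗2:
  [-1, 5, -11]
  [-8, -15, 2]
  [-5, -5, -15]
Key observation: the optimum is the walk 0->1->0, with weight (-4) + 3 = -1.
Optimal value attained by: walk 0->1->0.
Answer: (A^⊗2)[0][0] = -1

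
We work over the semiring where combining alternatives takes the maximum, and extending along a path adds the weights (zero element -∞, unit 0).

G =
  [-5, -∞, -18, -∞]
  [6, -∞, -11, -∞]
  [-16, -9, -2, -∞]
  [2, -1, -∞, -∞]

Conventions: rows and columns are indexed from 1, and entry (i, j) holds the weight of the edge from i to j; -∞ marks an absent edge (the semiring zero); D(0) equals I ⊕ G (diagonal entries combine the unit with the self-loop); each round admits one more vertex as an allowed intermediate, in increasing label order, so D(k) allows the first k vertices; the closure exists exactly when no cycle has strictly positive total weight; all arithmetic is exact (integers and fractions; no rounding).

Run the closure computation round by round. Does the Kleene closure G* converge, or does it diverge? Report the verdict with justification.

D(0):
  [0, -∞, -18, -∞]
  [6, 0, -11, -∞]
  [-16, -9, 0, -∞]
  [2, -1, -∞, 0]
D(1):
  [0, -∞, -18, -∞]
  [6, 0, -11, -∞]
  [-16, -9, 0, -∞]
  [2, -1, -16, 0]
D(2):
  [0, -∞, -18, -∞]
  [6, 0, -11, -∞]
  [-3, -9, 0, -∞]
  [5, -1, -12, 0]
D(3):
  [0, -27, -18, -∞]
  [6, 0, -11, -∞]
  [-3, -9, 0, -∞]
  [5, -1, -12, 0]
D(4):
  [0, -27, -18, -∞]
  [6, 0, -11, -∞]
  [-3, -9, 0, -∞]
  [5, -1, -12, 0]
Key observation: every diagonal entry stays at the unit through all rounds, so no improving cycle exists.
Answer: CONVERGES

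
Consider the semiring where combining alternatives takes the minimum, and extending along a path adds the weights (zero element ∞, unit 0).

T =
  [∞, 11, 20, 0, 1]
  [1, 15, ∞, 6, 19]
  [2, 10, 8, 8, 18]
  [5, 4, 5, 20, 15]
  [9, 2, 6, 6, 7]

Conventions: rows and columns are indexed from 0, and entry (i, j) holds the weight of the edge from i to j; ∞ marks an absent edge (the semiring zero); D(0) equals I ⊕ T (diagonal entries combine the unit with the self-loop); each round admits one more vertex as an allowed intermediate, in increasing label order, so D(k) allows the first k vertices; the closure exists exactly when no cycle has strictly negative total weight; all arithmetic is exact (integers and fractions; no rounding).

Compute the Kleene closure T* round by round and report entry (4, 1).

D(0):
  [0, 11, 20, 0, 1]
  [1, 0, ∞, 6, 19]
  [2, 10, 0, 8, 18]
  [5, 4, 5, 0, 15]
  [9, 2, 6, 6, 0]
D(1):
  [0, 11, 20, 0, 1]
  [1, 0, 21, 1, 2]
  [2, 10, 0, 2, 3]
  [5, 4, 5, 0, 6]
  [9, 2, 6, 6, 0]
D(2):
  [0, 11, 20, 0, 1]
  [1, 0, 21, 1, 2]
  [2, 10, 0, 2, 3]
  [5, 4, 5, 0, 6]
  [3, 2, 6, 3, 0]
D(3):
  [0, 11, 20, 0, 1]
  [1, 0, 21, 1, 2]
  [2, 10, 0, 2, 3]
  [5, 4, 5, 0, 6]
  [3, 2, 6, 3, 0]
D(4):
  [0, 4, 5, 0, 1]
  [1, 0, 6, 1, 2]
  [2, 6, 0, 2, 3]
  [5, 4, 5, 0, 6]
  [3, 2, 6, 3, 0]
D(5):
  [0, 3, 5, 0, 1]
  [1, 0, 6, 1, 2]
  [2, 5, 0, 2, 3]
  [5, 4, 5, 0, 6]
  [3, 2, 6, 3, 0]
Answer: T*[4][1] = 2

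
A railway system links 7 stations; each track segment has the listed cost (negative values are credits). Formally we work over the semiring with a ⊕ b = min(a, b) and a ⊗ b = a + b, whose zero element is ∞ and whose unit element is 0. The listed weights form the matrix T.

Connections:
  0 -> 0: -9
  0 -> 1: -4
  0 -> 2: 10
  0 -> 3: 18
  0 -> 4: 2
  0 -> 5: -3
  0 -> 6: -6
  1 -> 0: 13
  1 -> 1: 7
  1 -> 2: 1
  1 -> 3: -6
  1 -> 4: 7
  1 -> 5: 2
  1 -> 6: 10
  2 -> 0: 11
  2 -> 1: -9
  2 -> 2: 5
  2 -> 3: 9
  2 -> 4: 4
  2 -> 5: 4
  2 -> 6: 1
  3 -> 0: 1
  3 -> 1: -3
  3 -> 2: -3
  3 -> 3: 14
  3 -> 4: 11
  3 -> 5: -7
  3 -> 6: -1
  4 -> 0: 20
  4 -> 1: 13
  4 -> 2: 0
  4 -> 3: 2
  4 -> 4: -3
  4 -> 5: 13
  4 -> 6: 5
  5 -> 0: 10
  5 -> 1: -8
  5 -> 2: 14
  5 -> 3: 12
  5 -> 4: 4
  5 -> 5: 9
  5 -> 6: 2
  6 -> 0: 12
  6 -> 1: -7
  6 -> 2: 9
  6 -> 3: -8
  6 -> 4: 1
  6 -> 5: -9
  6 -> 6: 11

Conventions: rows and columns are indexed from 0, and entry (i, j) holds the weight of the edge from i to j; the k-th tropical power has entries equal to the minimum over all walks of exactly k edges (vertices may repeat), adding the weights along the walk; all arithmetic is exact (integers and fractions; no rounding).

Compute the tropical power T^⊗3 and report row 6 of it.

T^⊗2:
  [-18, -13, -3, -14, -7, -15, -15]
  [-5, -9, -9, 1, 4, -13, -7]
  [2, -6, -8, -15, -2, -8, 1]
  [-8, -15, -2, -9, -3, -10, -5]
  [3, -9, -3, -3, -6, -5, 1]
  [1, -5, -7, -14, -1, -7, 2]
  [-7, -17, -11, -13, -5, -15, -9]
T^⊗3:
  [-27, -23, -17, -23, -16, -24, -24]
  [-14, -21, -8, -15, -9, -16, -11]
  [-14, -18, -18, -12, -5, -22, -16]
  [-17, -18, -14, -21, -8, -16, -14]
  [-6, -13, -8, -15, -9, -10, -4]
  [-13, -17, -17, -11, -4, -21, -15]
  [-16, -23, -16, -23, -11, -20, -14]
Answer: row 6 of T^⊗3 = [-16, -23, -16, -23, -11, -20, -14]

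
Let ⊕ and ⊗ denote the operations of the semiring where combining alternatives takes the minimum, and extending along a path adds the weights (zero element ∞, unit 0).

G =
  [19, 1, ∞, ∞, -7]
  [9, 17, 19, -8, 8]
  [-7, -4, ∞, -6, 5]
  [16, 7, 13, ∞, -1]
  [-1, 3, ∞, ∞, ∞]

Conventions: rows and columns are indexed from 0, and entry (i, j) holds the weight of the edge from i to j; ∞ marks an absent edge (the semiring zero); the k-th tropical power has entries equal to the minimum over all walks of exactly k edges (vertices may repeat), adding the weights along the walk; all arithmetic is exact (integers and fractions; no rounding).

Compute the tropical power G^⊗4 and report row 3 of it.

G^⊗2:
  [-8, -4, 20, -7, 9]
  [7, -1, 5, 9, -9]
  [4, -6, 7, -12, -14]
  [-2, 2, 26, -1, 9]
  [12, 0, 22, -5, -8]
G^⊗3:
  [5, -7, 6, -12, -15]
  [-10, -6, 18, -9, 0]
  [-15, -11, 1, -14, -13]
  [8, -1, 12, -6, -9]
  [-9, -5, 8, -8, -6]
G^⊗4:
  [-16, -12, 1, -15, -13]
  [-1, -9, 4, -14, -17]
  [-14, -14, -1, -19, -22]
  [-10, -6, 7, -9, -7]
  [-7, -8, 5, -13, -16]
Answer: row 3 of G^⊗4 = [-10, -6, 7, -9, -7]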